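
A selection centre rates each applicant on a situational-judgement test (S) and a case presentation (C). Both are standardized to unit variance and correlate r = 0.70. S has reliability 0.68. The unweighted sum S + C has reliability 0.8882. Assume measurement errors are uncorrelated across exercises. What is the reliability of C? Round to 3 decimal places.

Var(S+C) = 2 + 2·0.70 = 3.400.
True-score variance = ρ_S + ρ_C + 2·0.70, so 0.8882 = (0.68 + ρ_C + 1.40) / 3.400.
ρ_C = 0.8882·3.400 − 0.68 − 1.40 = 0.940.

0.940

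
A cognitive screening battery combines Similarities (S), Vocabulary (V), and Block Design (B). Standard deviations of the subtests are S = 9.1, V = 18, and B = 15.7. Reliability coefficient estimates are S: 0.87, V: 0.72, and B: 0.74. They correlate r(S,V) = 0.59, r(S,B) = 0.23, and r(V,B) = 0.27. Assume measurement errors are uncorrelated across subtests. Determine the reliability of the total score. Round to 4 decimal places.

0.8445

Var(S+V+B) = 9.1² + 18² + 15.7² + 2·[9.1·18·0.59 + 9.1·15.7·0.23 + 18·15.7·0.27] = 653.3 + 411.608 = 1064.91.
With uncorrelated errors the cross-covariances are all true-score covariance, so they carry over unchanged; only the diagonal terms shrink to ρᵢσᵢ².
True-score variance = [9.1²·0.87 + 18²·0.72 + 15.7²·0.74] + 411.608 = 487.727 + 411.608 = 899.335.
Reliability = 899.335 / 1064.91 = 0.8445.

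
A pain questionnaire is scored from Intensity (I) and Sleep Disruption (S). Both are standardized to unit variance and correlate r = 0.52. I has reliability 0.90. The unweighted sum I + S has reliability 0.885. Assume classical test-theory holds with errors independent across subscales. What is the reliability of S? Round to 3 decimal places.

Var(I+S) = 2 + 2·0.52 = 3.040.
True-score variance = ρ_I + ρ_S + 2·0.52, so 0.885 = (0.90 + ρ_S + 1.04) / 3.040.
ρ_S = 0.885·3.040 − 0.90 − 1.04 = 0.750.

0.750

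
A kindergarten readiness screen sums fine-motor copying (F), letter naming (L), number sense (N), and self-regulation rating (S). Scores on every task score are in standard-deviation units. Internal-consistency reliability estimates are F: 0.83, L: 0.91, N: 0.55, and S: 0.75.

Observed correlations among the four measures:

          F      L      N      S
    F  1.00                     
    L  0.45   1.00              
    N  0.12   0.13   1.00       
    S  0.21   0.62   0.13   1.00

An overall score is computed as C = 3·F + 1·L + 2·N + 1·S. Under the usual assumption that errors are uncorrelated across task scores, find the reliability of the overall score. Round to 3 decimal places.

Var(C) = 3² + 1 + 2² + 1 + 2·[3·0.45 + 6·0.12 + 3·0.21 + 2·0.13 + 0.62 + 2·0.13] = 15 + 7.68 = 22.68.
Because errors are independent across components, Cov(Tᵢ,Tⱼ) = Cov(Xᵢ,Xⱼ); the off-diagonal part of the true-score variance is the same as above.
True-score variance = [3²·0.83 + 0.91 + 2²·0.55 + 0.75] + 7.68 = 11.33 + 7.68 = 19.01.
Reliability = 19.01 / 22.68 = 0.838.

0.838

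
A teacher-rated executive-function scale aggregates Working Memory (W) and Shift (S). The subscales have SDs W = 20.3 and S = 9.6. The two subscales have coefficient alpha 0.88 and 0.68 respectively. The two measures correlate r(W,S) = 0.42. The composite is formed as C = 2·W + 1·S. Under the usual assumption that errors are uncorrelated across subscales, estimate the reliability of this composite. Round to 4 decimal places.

0.8901

Var(C) = 2²·20.3² + 9.6² + 2·[2·20.3·9.6·0.42] = 1740.52 + 327.398 = 2067.92.
Under uncorrelated errors the observed covariances equal the true-score covariances, so only the own-variance terms attenuate.
True-score variance = [2²·20.3²·0.88 + 9.6²·0.68] + 327.398 = 1513.23 + 327.398 = 1840.62.
Reliability = 1840.62 / 2067.92 = 0.8901.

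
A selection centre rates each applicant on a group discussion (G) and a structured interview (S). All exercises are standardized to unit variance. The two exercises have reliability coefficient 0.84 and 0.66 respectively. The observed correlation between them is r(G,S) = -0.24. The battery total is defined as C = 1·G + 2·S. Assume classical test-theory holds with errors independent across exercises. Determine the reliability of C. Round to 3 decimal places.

0.624

Var(C) = 1 + 2² + 2·[2·(-0.24)] = 5 − 0.96 = 4.04.
Under uncorrelated errors the observed covariances equal the true-score covariances, so only the own-variance terms attenuate.
True-score variance = [0.84 + 2²·0.66] − 0.96 = 3.48 − 0.96 = 2.52.
Reliability = 2.52 / 4.04 = 0.624.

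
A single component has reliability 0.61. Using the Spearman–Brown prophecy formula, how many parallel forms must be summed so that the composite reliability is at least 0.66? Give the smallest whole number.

k ≥ ρ*(1−ρ₁)/(ρ₁(1−ρ*)) = 0.66·0.39 / (0.61·0.34) = 1.241.
Smallest integer k = 2.

2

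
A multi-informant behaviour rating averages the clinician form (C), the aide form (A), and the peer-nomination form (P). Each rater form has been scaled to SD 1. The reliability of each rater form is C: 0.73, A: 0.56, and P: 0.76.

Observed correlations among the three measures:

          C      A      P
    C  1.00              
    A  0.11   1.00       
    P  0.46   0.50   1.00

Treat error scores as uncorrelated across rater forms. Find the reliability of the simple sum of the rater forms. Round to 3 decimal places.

Var(C+A+P) = 3 + 2·[0.11 + 0.46 + 0.50] = 3 + 2.14 = 5.14.
Under uncorrelated errors the observed covariances equal the true-score covariances, so only the own-variance terms attenuate.
True-score variance = [0.73 + 0.56 + 0.76] + 2.14 = 2.05 + 2.14 = 4.19.
Reliability = 4.19 / 5.14 = 0.815.

0.815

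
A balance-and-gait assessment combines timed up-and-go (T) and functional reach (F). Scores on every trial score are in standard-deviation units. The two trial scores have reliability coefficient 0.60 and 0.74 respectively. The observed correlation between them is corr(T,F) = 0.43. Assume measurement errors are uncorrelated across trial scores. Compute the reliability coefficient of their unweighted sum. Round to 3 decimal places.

0.769

Var(T+F) = 2 + 2·[0.43] = 2 + 0.86 = 2.86.
Under uncorrelated errors the observed covariances equal the true-score covariances, so only the own-variance terms attenuate.
True-score variance = [0.60 + 0.74] + 0.86 = 1.34 + 0.86 = 2.2.
Reliability = 2.2 / 2.86 = 0.769.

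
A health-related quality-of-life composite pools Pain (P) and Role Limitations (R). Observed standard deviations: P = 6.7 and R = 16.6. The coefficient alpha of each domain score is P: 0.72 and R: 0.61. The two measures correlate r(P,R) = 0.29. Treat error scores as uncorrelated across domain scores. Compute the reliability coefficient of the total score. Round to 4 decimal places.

Var(P+R) = 6.7² + 16.6² + 2·[6.7·16.6·0.29] = 320.45 + 64.5076 = 384.958.
With uncorrelated errors the cross-covariances are all true-score covariance, so they carry over unchanged; only the diagonal terms shrink to ρᵢσᵢ².
True-score variance = [6.7²·0.72 + 16.6²·0.61] + 64.5076 = 200.412 + 64.5076 = 264.92.
Reliability = 264.92 / 384.958 = 0.6882.

0.6882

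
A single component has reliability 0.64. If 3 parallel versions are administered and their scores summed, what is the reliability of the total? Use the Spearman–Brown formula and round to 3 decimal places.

0.842

ρ_k = kρ / (1 + (k−1)ρ) = 3·0.64 / (1 + 2·0.64) = 1.920 / 2.280 = 0.842.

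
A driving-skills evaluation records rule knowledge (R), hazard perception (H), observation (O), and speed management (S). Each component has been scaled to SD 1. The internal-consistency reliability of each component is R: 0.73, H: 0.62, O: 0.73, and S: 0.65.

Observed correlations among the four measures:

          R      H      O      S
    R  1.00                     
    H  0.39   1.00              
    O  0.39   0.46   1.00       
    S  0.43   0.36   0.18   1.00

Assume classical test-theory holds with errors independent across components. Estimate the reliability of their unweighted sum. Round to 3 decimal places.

Var(R+H+O+S) = 4 + 2·[0.39 + 0.39 + 0.43 + 0.46 + 0.36 + 0.18] = 4 + 4.42 = 8.42.
With uncorrelated errors the cross-covariances are all true-score covariance, so they carry over unchanged; only the diagonal terms shrink to ρᵢσᵢ².
True-score variance = [0.73 + 0.62 + 0.73 + 0.65] + 4.42 = 2.73 + 4.42 = 7.15.
Reliability = 7.15 / 8.42 = 0.849.

0.849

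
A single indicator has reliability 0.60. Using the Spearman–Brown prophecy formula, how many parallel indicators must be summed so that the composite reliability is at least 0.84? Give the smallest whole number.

4

k ≥ ρ*(1−ρ₁)/(ρ₁(1−ρ*)) = 0.84·0.40 / (0.60·0.16) = 3.500.
Smallest integer k = 4.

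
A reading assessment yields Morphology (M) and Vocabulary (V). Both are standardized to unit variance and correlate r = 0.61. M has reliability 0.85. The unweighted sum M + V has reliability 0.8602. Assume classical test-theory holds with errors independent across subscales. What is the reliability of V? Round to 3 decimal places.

0.700

Var(M+V) = 2 + 2·0.61 = 3.220.
True-score variance = ρ_M + ρ_V + 2·0.61, so 0.8602 = (0.85 + ρ_V + 1.22) / 3.220.
ρ_V = 0.8602·3.220 − 0.85 − 1.22 = 0.700.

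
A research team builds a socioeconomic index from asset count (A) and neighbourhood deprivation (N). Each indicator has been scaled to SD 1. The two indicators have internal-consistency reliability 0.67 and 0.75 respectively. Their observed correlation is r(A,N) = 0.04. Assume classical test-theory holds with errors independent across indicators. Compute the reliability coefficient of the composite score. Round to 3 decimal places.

0.721

Var(A+N) = 2 + 2·[0.04] = 2 + 0.08 = 2.08.
Because errors are independent across components, Cov(Tᵢ,Tⱼ) = Cov(Xᵢ,Xⱼ); the off-diagonal part of the true-score variance is the same as above.
True-score variance = [0.67 + 0.75] + 0.08 = 1.42 + 0.08 = 1.5.
Reliability = 1.5 / 2.08 = 0.721.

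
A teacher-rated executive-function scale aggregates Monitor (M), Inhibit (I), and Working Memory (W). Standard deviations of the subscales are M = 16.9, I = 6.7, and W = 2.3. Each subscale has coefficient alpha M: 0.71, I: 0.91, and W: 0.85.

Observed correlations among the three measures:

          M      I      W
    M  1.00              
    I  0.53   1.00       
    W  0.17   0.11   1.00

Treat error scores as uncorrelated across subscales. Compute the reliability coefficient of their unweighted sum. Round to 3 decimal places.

0.814

Var(M+I+W) = 16.9² + 6.7² + 2.3² + 2·[16.9·6.7·0.53 + 16.9·2.3·0.17 + 6.7·2.3·0.11] = 335.79 + 136.63 = 472.42.
With uncorrelated errors the cross-covariances are all true-score covariance, so they carry over unchanged; only the diagonal terms shrink to ρᵢσᵢ².
True-score variance = [16.9²·0.71 + 6.7²·0.91 + 2.3²·0.85] + 136.63 = 248.129 + 136.63 = 384.759.
Reliability = 384.759 / 472.42 = 0.814.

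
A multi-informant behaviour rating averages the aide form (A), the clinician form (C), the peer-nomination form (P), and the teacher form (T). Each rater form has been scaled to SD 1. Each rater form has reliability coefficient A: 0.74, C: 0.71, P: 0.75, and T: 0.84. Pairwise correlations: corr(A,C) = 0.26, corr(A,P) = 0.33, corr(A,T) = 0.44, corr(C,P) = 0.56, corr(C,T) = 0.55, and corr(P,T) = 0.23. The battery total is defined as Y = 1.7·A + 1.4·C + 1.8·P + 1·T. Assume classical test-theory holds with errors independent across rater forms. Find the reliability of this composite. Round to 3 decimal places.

0.880

Var(Y) = 1.7² + 1.4² + 1.8² + 1 + 2·[2.38·0.26 + 3.06·0.33 + 1.7·0.44 + 2.52·0.56 + 1.4·0.55 + 1.8·0.23] = 9.09 + 9.9436 = 19.0336.
Because errors are independent across components, Cov(Tᵢ,Tⱼ) = Cov(Xᵢ,Xⱼ); the off-diagonal part of the true-score variance is the same as above.
True-score variance = [1.7²·0.74 + 1.4²·0.71 + 1.8²·0.75 + 0.84] + 9.9436 = 6.8002 + 9.9436 = 16.7438.
Reliability = 16.7438 / 19.0336 = 0.880.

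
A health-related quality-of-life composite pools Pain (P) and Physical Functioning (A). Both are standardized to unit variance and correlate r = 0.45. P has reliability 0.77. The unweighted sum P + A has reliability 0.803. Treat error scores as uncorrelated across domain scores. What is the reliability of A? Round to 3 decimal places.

0.659

Var(P+A) = 2 + 2·0.45 = 2.900.
True-score variance = ρ_P + ρ_A + 2·0.45, so 0.803 = (0.77 + ρ_A + 0.90) / 2.900.
ρ_A = 0.803·2.900 − 0.77 − 0.90 = 0.659.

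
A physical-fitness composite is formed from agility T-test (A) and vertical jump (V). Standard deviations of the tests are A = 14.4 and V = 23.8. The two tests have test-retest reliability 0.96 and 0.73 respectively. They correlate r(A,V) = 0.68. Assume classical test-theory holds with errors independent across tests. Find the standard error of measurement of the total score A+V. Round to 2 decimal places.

12.70

Var(total) = 773.8 + 466.099 = 1239.9.
True-score variance = 612.567 + 466.099 = 1078.67, so reliability = 0.8700.
Error variance = 1239.9 − 1078.67 = 161.233; SEM = √161.233 = 12.70.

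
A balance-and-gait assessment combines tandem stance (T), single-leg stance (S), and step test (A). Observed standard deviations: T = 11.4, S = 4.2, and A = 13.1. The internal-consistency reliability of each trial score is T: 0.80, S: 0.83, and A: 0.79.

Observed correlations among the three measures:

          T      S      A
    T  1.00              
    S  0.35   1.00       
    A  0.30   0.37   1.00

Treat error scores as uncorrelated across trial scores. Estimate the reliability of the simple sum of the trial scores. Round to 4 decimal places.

Var(T+S+A) = 11.4² + 4.2² + 13.1² + 2·[11.4·4.2·0.35 + 11.4·13.1·0.30 + 4.2·13.1·0.37] = 319.21 + 163.835 = 483.045.
Under uncorrelated errors the observed covariances equal the true-score covariances, so only the own-variance terms attenuate.
True-score variance = [11.4²·0.80 + 4.2²·0.83 + 13.1²·0.79] + 163.835 = 254.181 + 163.835 = 418.016.
Reliability = 418.016 / 483.045 = 0.8654.

0.8654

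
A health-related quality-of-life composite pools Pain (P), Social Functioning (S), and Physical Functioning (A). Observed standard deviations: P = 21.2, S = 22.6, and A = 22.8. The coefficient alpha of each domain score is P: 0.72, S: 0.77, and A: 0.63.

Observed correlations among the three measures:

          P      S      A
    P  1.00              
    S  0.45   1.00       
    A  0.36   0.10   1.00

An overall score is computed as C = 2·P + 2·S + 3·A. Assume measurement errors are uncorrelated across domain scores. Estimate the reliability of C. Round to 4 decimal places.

0.7912

Var(C) = 2²·21.2² + 2²·22.6² + 3²·22.8² + 2·[4·21.2·22.6·0.45 + 6·21.2·22.8·0.36 + 6·22.6·22.8·0.10] = 8519.36 + 4431.28 = 12950.6.
Under uncorrelated errors the observed covariances equal the true-score covariances, so only the own-variance terms attenuate.
True-score variance = [2²·21.2²·0.72 + 2²·22.6²·0.77 + 3²·22.8²·0.63] + 4431.28 = 5815.02 + 4431.28 = 10246.3.
Reliability = 10246.3 / 12950.6 = 0.7912.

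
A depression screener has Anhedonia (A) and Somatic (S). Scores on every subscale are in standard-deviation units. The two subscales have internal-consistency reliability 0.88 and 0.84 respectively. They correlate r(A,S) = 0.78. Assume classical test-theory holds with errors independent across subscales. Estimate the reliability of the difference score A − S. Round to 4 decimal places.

0.3636

Var(A−S) = 1 + 1 − 2·0.78 = 2 − 1.56 = 0.44.
Because errors are independent across components, Cov(Tᵢ,Tⱼ) = Cov(Xᵢ,Xⱼ); the off-diagonal part of the true-score variance is the same as above.
True-score variance = [0.88 + 0.84] − 1.56 = 1.72 − 1.56 = 0.16.
Reliability = 0.16 / 0.44 = 0.3636.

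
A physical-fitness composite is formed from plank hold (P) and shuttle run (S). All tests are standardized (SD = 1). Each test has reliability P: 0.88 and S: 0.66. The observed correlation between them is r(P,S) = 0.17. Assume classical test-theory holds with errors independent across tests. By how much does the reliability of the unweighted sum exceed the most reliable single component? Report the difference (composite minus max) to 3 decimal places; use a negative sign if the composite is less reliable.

-0.077

Var(sum) = 2 + 0.34 = 2.34; true-score variance = 1.54 + 0.34 = 1.88; composite reliability = 0.8034.
Max component reliability = 0.8800.
Difference = 0.8034 − 0.8800 = -0.077.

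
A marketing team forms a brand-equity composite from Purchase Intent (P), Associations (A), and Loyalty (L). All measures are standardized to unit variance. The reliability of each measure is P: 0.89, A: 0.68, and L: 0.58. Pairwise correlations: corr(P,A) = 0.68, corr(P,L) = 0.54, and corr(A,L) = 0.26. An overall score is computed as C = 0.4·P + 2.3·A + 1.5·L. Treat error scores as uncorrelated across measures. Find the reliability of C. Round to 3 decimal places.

Var(C) = 0.4² + 2.3² + 1.5² + 2·[0.92·0.68 + 0.6·0.54 + 3.45·0.26] = 7.7 + 3.6932 = 11.3932.
With uncorrelated errors the cross-covariances are all true-score covariance, so they carry over unchanged; only the diagonal terms shrink to ρᵢσᵢ².
True-score variance = [0.4²·0.89 + 2.3²·0.68 + 1.5²·0.58] + 3.6932 = 5.0446 + 3.6932 = 8.7378.
Reliability = 8.7378 / 11.3932 = 0.767.

0.767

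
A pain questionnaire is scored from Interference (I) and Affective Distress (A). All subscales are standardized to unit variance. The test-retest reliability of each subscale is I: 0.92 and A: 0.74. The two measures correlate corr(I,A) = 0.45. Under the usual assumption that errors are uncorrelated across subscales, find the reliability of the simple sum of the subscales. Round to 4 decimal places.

Var(I+A) = 2 + 2·[0.45] = 2 + 0.9 = 2.9.
Under uncorrelated errors the observed covariances equal the true-score covariances, so only the own-variance terms attenuate.
True-score variance = [0.92 + 0.74] + 0.9 = 1.66 + 0.9 = 2.56.
Reliability = 2.56 / 2.9 = 0.8828.

0.8828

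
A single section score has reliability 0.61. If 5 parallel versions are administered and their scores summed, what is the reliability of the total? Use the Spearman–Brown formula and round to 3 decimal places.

ρ_k = kρ / (1 + (k−1)ρ) = 5·0.61 / (1 + 4·0.61) = 3.050 / 3.440 = 0.887.

0.887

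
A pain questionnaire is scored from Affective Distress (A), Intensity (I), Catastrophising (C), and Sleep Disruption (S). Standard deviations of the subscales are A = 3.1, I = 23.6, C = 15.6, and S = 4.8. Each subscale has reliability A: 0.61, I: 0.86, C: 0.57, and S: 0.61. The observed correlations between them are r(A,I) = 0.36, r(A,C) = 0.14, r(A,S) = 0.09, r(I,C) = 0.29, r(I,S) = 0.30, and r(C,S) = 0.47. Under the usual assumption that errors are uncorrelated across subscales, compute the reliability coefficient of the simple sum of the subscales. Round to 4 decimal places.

Var(A+I+C+S) = 3.1² + 23.6² + 15.6² + 4.8² + 2·[3.1·23.6·0.36 + 3.1·15.6·0.14 + 3.1·4.8·0.09 + 23.6·15.6·0.29 + 23.6·4.8·0.30 + 15.6·4.8·0.47] = 832.97 + 420.782 = 1253.75.
Under uncorrelated errors the observed covariances equal the true-score covariances, so only the own-variance terms attenuate.
True-score variance = [3.1²·0.61 + 23.6²·0.86 + 15.6²·0.57 + 4.8²·0.61] + 420.782 = 637.617 + 420.782 = 1058.4.
Reliability = 1058.4 / 1253.75 = 0.8442.

0.8442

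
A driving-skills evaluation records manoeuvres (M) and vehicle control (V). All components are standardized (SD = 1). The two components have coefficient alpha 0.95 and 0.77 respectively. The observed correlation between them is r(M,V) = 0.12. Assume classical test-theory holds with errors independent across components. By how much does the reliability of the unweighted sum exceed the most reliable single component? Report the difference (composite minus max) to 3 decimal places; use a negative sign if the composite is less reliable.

-0.075

Var(sum) = 2 + 0.24 = 2.24; true-score variance = 1.72 + 0.24 = 1.96; composite reliability = 0.8750.
Max component reliability = 0.9500.
Difference = 0.8750 − 0.9500 = -0.075.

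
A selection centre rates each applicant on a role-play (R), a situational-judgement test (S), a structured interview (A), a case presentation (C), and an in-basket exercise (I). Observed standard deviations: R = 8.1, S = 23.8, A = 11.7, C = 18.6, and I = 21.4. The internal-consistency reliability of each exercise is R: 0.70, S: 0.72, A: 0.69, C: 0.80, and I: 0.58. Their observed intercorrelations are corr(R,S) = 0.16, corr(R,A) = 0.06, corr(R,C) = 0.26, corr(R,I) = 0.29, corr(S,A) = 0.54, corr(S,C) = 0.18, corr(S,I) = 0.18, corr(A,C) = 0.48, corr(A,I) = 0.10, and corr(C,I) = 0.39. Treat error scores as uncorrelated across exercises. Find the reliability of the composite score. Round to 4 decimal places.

0.8412

Var(R+S+A+C+I) = 8.1² + 23.8² + 11.7² + 18.6² + 21.4² + 2·[8.1·23.8·0.16 + 8.1·11.7·0.06 + 8.1·18.6·0.26 + 8.1·21.4·0.29 + 23.8·11.7·0.54 + 23.8·18.6·0.18 + 23.8·21.4·0.18 + 11.7·18.6·0.48 + 11.7·21.4·0.10 + 18.6·21.4·0.39] = 1572.86 + 1464.86 = 3037.72.
With uncorrelated errors the cross-covariances are all true-score covariance, so they carry over unchanged; only the diagonal terms shrink to ρᵢσᵢ².
True-score variance = [8.1²·0.70 + 23.8²·0.72 + 11.7²·0.69 + 18.6²·0.80 + 21.4²·0.58] + 1464.86 = 1090.6 + 1464.86 = 2555.46.
Reliability = 2555.46 / 3037.72 = 0.8412.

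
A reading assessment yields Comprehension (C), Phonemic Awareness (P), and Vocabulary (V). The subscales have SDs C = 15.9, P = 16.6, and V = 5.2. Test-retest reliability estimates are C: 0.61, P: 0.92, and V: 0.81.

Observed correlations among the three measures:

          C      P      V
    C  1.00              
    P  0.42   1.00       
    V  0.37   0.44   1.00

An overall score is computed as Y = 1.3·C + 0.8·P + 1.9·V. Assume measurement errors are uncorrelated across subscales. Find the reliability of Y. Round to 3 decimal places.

Var(Y) = 1.3²·15.9² + 0.8²·16.6² + 1.9²·5.2² + 2·[1.04·15.9·16.6·0.42 + 2.47·15.9·5.2·0.37 + 1.52·16.6·5.2·0.44] = 701.222 + 497.162 = 1198.38.
With uncorrelated errors the cross-covariances are all true-score covariance, so they carry over unchanged; only the diagonal terms shrink to ρᵢσᵢ².
True-score variance = [1.3²·15.9²·0.61 + 0.8²·16.6²·0.92 + 1.9²·5.2²·0.81] + 497.162 = 501.939 + 497.162 = 999.101.
Reliability = 999.101 / 1198.38 = 0.834.

0.834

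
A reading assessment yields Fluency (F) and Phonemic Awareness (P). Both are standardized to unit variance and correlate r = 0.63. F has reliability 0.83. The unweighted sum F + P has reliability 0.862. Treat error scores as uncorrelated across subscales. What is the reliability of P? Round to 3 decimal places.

Var(F+P) = 2 + 2·0.63 = 3.260.
True-score variance = ρ_F + ρ_P + 2·0.63, so 0.862 = (0.83 + ρ_P + 1.26) / 3.260.
ρ_P = 0.862·3.260 − 0.83 − 1.26 = 0.720.

0.720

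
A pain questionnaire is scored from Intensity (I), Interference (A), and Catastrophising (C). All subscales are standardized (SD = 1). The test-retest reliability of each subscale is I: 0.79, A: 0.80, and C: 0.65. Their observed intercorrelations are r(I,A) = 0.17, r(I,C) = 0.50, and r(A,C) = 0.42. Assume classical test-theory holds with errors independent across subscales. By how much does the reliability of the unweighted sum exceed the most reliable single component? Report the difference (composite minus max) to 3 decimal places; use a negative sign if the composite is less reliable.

Var(sum) = 3 + 2.18 = 5.18; true-score variance = 2.24 + 2.18 = 4.42; composite reliability = 0.8533.
Max component reliability = 0.8000.
Difference = 0.8533 − 0.8000 = 0.053.

0.053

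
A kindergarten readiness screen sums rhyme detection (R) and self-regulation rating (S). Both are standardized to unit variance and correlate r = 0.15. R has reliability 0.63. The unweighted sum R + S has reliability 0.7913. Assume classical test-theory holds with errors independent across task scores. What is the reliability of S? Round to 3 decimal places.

Var(R+S) = 2 + 2·0.15 = 2.300.
True-score variance = ρ_R + ρ_S + 2·0.15, so 0.7913 = (0.63 + ρ_S + 0.30) / 2.300.
ρ_S = 0.7913·2.300 − 0.63 − 0.30 = 0.890.

0.890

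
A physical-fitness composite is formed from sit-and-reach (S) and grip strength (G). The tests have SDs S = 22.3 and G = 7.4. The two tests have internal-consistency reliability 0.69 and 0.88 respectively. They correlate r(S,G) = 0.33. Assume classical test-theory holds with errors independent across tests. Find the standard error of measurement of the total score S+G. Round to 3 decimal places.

Var(total) = 552.05 + 108.913 = 660.963.
True-score variance = 391.319 + 108.913 = 500.232, so reliability = 0.7568.
Error variance = 660.963 − 500.232 = 160.731; SEM = √160.731 = 12.678.

12.678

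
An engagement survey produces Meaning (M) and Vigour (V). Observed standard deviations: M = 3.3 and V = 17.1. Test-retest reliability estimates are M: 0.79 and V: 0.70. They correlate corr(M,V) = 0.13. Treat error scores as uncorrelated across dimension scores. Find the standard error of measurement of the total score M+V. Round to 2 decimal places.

9.49

Var(total) = 303.3 + 14.6718 = 317.972.
True-score variance = 213.29 + 14.6718 = 227.962, so reliability = 0.7169.
Error variance = 317.972 − 227.962 = 90.0099; SEM = √90.0099 = 9.49.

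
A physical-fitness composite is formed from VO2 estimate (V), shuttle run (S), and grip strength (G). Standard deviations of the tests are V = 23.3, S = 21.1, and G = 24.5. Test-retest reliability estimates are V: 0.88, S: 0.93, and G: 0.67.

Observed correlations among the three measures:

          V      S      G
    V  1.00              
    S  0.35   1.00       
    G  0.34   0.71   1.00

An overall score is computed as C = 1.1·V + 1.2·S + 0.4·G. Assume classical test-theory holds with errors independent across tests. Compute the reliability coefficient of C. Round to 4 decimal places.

0.9345

Var(C) = 1.1²·23.3² + 1.2²·21.1² + 0.4²·24.5² + 2·[1.32·23.3·21.1·0.35 + 0.44·23.3·24.5·0.34 + 0.48·21.1·24.5·0.71] = 1394.04 + 977.418 = 2371.46.
Under uncorrelated errors the observed covariances equal the true-score covariances, so only the own-variance terms attenuate.
True-score variance = [1.1²·23.3²·0.88 + 1.2²·21.1²·0.93 + 0.4²·24.5²·0.67] + 977.418 = 1238.64 + 977.418 = 2216.06.
Reliability = 2216.06 / 2371.46 = 0.9345.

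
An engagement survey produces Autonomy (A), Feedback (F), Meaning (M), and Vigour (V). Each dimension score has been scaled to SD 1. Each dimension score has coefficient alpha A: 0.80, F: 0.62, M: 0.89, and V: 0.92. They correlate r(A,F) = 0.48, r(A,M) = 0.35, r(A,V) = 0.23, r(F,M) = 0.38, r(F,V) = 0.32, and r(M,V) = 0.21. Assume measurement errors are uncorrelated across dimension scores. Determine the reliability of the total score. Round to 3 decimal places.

0.903

Var(A+F+M+V) = 4 + 2·[0.48 + 0.35 + 0.23 + 0.38 + 0.32 + 0.21] = 4 + 3.94 = 7.94.
With uncorrelated errors the cross-covariances are all true-score covariance, so they carry over unchanged; only the diagonal terms shrink to ρᵢσᵢ².
True-score variance = [0.80 + 0.62 + 0.89 + 0.92] + 3.94 = 3.23 + 3.94 = 7.17.
Reliability = 7.17 / 7.94 = 0.903.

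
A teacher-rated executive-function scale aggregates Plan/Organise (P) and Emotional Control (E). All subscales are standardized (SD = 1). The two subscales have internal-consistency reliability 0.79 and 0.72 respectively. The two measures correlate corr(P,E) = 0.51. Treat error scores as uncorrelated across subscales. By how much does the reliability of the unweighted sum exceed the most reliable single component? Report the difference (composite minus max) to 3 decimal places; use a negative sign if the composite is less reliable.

0.048

Var(sum) = 2 + 1.02 = 3.02; true-score variance = 1.51 + 1.02 = 2.53; composite reliability = 0.8377.
Max component reliability = 0.7900.
Difference = 0.8377 − 0.7900 = 0.048.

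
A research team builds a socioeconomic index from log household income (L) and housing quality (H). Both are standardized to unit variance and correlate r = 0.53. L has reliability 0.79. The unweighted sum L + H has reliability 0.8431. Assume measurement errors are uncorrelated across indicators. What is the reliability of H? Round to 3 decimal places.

0.730

Var(L+H) = 2 + 2·0.53 = 3.060.
True-score variance = ρ_L + ρ_H + 2·0.53, so 0.8431 = (0.79 + ρ_H + 1.06) / 3.060.
ρ_H = 0.8431·3.060 − 0.79 − 1.06 = 0.730.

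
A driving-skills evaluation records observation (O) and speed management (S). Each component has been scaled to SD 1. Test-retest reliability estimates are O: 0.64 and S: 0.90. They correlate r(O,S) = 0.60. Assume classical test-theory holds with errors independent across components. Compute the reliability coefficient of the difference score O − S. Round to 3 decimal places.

Var(O−S) = 1 + 1 − 2·0.60 = 2 − 1.2 = 0.8.
Because errors are independent across components, Cov(Tᵢ,Tⱼ) = Cov(Xᵢ,Xⱼ); the off-diagonal part of the true-score variance is the same as above.
True-score variance = [0.64 + 0.90] − 1.2 = 1.54 − 1.2 = 0.34.
Reliability = 0.34 / 0.8 = 0.425.

0.425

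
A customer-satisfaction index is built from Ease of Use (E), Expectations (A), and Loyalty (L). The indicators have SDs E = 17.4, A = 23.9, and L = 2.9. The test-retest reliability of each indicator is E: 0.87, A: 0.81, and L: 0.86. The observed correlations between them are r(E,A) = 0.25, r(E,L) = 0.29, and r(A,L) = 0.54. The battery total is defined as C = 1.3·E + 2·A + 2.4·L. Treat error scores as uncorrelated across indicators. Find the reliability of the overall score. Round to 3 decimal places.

0.868

Var(C) = 1.3²·17.4² + 2²·23.9² + 2.4²·2.9² + 2·[2.6·17.4·23.9·0.25 + 3.12·17.4·2.9·0.29 + 4.8·23.9·2.9·0.54] = 2844.95 + 991.233 = 3836.18.
Under uncorrelated errors the observed covariances equal the true-score covariances, so only the own-variance terms attenuate.
True-score variance = [1.3²·17.4²·0.87 + 2²·23.9²·0.81 + 2.4²·2.9²·0.86] + 991.233 = 2337.53 + 991.233 = 3328.76.
Reliability = 3328.76 / 3836.18 = 0.868.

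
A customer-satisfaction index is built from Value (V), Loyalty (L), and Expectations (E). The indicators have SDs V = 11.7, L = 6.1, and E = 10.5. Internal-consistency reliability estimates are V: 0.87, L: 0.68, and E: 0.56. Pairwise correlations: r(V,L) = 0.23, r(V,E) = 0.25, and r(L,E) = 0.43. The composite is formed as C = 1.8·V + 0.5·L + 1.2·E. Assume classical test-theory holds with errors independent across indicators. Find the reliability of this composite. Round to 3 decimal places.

0.838

Var(C) = 1.8²·11.7² + 0.5²·6.1² + 1.2²·10.5² + 2·[0.9·11.7·6.1·0.23 + 2.16·11.7·10.5·0.25 + 0.6·6.1·10.5·0.43] = 611.586 + 195.275 = 806.861.
Under uncorrelated errors the observed covariances equal the true-score covariances, so only the own-variance terms attenuate.
True-score variance = [1.8²·11.7²·0.87 + 0.5²·6.1²·0.68 + 1.2²·10.5²·0.56] + 195.275 = 481.097 + 195.275 = 676.372.
Reliability = 676.372 / 806.861 = 0.838.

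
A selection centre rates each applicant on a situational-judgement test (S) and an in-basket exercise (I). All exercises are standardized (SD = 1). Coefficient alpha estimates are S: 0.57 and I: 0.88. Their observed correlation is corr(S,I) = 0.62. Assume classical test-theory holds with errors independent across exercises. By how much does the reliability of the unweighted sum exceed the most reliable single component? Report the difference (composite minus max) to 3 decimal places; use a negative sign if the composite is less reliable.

Var(sum) = 2 + 1.24 = 3.24; true-score variance = 1.45 + 1.24 = 2.69; composite reliability = 0.8302.
Max component reliability = 0.8800.
Difference = 0.8302 − 0.8800 = -0.050.

-0.050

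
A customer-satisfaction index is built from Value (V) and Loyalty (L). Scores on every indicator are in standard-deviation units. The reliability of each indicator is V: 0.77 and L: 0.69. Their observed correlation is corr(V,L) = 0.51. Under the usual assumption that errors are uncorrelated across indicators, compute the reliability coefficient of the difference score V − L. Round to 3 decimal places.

0.449

Var(V−L) = 1 + 1 − 2·0.51 = 2 − 1.02 = 0.98.
Because errors are independent across components, Cov(Tᵢ,Tⱼ) = Cov(Xᵢ,Xⱼ); the off-diagonal part of the true-score variance is the same as above.
True-score variance = [0.77 + 0.69] − 1.02 = 1.46 − 1.02 = 0.44.
Reliability = 0.44 / 0.98 = 0.449.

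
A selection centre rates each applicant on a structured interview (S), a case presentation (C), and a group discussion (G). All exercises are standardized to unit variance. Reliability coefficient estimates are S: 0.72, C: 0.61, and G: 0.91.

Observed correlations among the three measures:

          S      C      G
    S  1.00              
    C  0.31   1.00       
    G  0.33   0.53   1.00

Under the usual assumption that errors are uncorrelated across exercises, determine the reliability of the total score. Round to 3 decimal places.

0.858

Var(S+C+G) = 3 + 2·[0.31 + 0.33 + 0.53] = 3 + 2.34 = 5.34.
Under uncorrelated errors the observed covariances equal the true-score covariances, so only the own-variance terms attenuate.
True-score variance = [0.72 + 0.61 + 0.91] + 2.34 = 2.24 + 2.34 = 4.58.
Reliability = 4.58 / 5.34 = 0.858.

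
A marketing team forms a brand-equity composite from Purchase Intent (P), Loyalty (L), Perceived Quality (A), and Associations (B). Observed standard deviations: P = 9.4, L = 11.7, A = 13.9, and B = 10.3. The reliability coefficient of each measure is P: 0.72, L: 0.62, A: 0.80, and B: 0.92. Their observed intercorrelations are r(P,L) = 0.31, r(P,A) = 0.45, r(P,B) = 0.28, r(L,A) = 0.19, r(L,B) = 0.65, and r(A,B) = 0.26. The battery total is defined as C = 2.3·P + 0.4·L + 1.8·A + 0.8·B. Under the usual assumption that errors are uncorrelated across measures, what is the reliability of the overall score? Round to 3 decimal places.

Var(C) = 2.3²·9.4² + 0.4²·11.7² + 1.8²·13.9² + 0.8²·10.3² + 2·[0.92·9.4·11.7·0.31 + 4.14·9.4·13.9·0.45 + 1.84·9.4·10.3·0.28 + 0.72·11.7·13.9·0.19 + 0.32·11.7·10.3·0.65 + 1.44·13.9·10.3·0.26] = 1183.22 + 851.169 = 2034.39.
Under uncorrelated errors the observed covariances equal the true-score covariances, so only the own-variance terms attenuate.
True-score variance = [2.3²·9.4²·0.72 + 0.4²·11.7²·0.62 + 1.8²·13.9²·0.80 + 0.8²·10.3²·0.92] + 851.169 = 913.391 + 851.169 = 1764.56.
Reliability = 1764.56 / 2034.39 = 0.867.

0.867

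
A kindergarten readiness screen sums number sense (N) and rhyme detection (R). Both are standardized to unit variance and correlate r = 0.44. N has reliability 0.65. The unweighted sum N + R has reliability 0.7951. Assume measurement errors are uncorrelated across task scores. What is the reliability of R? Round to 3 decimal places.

Var(N+R) = 2 + 2·0.44 = 2.880.
True-score variance = ρ_N + ρ_R + 2·0.44, so 0.7951 = (0.65 + ρ_R + 0.88) / 2.880.
ρ_R = 0.7951·2.880 − 0.65 − 0.88 = 0.760.

0.760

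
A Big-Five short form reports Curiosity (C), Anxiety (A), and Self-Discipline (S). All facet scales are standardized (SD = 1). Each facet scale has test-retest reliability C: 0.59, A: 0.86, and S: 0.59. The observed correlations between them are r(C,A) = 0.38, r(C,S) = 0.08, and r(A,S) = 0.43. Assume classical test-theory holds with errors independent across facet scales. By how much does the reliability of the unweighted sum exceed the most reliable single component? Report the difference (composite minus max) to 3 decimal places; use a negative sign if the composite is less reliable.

Var(sum) = 3 + 1.78 = 4.78; true-score variance = 2.04 + 1.78 = 3.82; composite reliability = 0.7992.
Max component reliability = 0.8600.
Difference = 0.7992 − 0.8600 = -0.061.

-0.061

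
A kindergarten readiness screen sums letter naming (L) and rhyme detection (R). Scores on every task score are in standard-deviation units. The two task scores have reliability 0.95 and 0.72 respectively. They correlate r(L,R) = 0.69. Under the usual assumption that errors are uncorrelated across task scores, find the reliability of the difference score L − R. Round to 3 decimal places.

Var(L−R) = 1 + 1 − 2·0.69 = 2 − 1.38 = 0.62.
With uncorrelated errors the cross-covariances are all true-score covariance, so they carry over unchanged; only the diagonal terms shrink to ρᵢσᵢ².
True-score variance = [0.95 + 0.72] − 1.38 = 1.67 − 1.38 = 0.29.
Reliability = 0.29 / 0.62 = 0.468.

0.468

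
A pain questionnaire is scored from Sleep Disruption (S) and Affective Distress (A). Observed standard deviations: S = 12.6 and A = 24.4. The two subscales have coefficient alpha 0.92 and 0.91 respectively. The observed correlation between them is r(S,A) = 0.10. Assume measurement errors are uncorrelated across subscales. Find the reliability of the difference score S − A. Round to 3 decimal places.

Var(S−A) = 12.6² + 24.4² − 2·12.6·24.4·0.10 = 754.12 − 61.488 = 692.632.
With uncorrelated errors the cross-covariances are all true-score covariance, so they carry over unchanged; only the diagonal terms shrink to ρᵢσᵢ².
True-score variance = [12.6²·0.92 + 24.4²·0.91] − 61.488 = 687.837 − 61.488 = 626.349.
Reliability = 626.349 / 692.632 = 0.904.

0.904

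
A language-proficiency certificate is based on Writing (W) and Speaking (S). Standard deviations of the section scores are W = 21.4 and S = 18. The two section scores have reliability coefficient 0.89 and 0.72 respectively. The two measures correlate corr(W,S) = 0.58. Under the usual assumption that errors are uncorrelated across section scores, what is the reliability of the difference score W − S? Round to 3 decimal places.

0.579

Var(W−S) = 21.4² + 18² − 2·21.4·18·0.58 = 781.96 − 446.832 = 335.128.
Under uncorrelated errors the observed covariances equal the true-score covariances, so only the own-variance terms attenuate.
True-score variance = [21.4²·0.89 + 18²·0.72] − 446.832 = 640.864 − 446.832 = 194.032.
Reliability = 194.032 / 335.128 = 0.579.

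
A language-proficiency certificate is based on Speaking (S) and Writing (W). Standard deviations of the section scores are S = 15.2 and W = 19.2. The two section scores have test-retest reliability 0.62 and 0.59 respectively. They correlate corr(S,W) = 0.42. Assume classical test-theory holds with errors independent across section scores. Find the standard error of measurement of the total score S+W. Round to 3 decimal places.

Var(total) = 599.68 + 245.146 = 844.826.
True-score variance = 360.742 + 245.146 = 605.888, so reliability = 0.7172.
Error variance = 844.826 − 605.888 = 238.938; SEM = √238.938 = 15.458.

15.458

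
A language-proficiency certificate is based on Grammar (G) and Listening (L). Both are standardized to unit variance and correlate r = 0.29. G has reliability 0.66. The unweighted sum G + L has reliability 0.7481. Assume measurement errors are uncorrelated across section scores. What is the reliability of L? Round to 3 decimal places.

Var(G+L) = 2 + 2·0.29 = 2.580.
True-score variance = ρ_G + ρ_L + 2·0.29, so 0.7481 = (0.66 + ρ_L + 0.58) / 2.580.
ρ_L = 0.7481·2.580 − 0.66 − 0.58 = 0.690.

0.690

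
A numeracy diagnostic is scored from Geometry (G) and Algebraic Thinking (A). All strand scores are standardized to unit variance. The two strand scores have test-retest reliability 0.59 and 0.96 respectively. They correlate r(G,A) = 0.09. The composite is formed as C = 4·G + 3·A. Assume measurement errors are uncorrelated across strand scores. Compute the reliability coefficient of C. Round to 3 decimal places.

Var(C) = 4² + 3² + 2·[12·0.09] = 25 + 2.16 = 27.16.
Under uncorrelated errors the observed covariances equal the true-score covariances, so only the own-variance terms attenuate.
True-score variance = [4²·0.59 + 3²·0.96] + 2.16 = 18.08 + 2.16 = 20.24.
Reliability = 20.24 / 27.16 = 0.745.

0.745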